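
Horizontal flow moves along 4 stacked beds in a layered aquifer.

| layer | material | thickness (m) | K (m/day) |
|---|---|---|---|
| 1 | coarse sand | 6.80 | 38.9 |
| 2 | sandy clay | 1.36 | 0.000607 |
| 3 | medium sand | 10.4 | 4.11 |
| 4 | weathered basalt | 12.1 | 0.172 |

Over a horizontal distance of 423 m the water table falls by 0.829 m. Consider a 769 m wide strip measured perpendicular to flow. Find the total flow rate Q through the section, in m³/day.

466

Flow is parallel to layering, so each bed carries its own Darcy discharge and the transmissivities add.
Σ(K_i·b_i) = 38.9×6.80 + 0.000607×1.36 + 4.11×10.4 + 0.172×12.1 = 309.3 m²/day.
Hydraulic gradient i = Δh / L = 0.829 / 423 = 0.001960.
Q = Σ(K_i·b_i) · W · i = 309.3 × 769 × 0.001960 = 466.2 m³/day.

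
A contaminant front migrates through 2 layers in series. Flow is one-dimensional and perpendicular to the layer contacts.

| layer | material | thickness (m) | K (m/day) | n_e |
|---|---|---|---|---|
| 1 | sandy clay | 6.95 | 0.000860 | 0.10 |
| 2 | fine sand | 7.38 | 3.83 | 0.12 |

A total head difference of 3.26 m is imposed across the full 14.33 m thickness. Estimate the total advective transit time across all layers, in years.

10.7

With flow normal to the layers, continuity requires the same specific discharge q through every layer.
Σ(b_i/K_i) = 6.95/0.000860 + 7.38/3.83 = 8083 d.
q = Δh / Σ(b_i/K_i) = 3.26 / 8083 = 0.0004033 m/day.
In each layer the seepage velocity is v_i = q/n_i, so the layer transit time is t_i = b_i·n_i / q:
  layer 1 (sandy clay): t_1 = 6.95 × 0.10 / 0.0004033 = 1723 d
  layer 2 (fine sand): t_2 = 7.38 × 0.12 / 0.0004033 = 2196 d
Total t = Σ t_i = 3919 days = 10.73 years.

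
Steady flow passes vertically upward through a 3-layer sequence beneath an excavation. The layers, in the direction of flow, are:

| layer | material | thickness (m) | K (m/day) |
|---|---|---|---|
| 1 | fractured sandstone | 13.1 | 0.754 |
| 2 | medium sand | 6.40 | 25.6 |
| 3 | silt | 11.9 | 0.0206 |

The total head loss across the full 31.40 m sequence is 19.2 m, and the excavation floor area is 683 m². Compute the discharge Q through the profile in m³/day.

Flow is perpendicular to layering, so the layers act in series and the equivalent K is the thickness-weighted harmonic mean.
Total thickness L = 13.1 + 6.40 + 11.9 = 31.40 m.
Σ(b_i/K_i) = 13.1/0.754 + 6.40/25.6 + 11.9/0.0206 = 595.3 d.
K_eq = L / Σ(b_i/K_i) = 31.40 / 595.3 = 0.05275 m/day.
Q = K_eq · A · (Δh/L) = 0.05275 × 683 × (19.2/31.40) = 22.03 m³/day.

22.0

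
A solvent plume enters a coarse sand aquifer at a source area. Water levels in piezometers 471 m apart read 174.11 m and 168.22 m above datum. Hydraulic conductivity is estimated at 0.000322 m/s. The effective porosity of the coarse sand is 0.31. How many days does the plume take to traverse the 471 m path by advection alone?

420

Convert K: 0.000322 m/s × 86400 = 27.82 m/day.
Hydraulic gradient i = (174.11 − 168.22) / 471 = 5.89 / 471 = 0.01251.
Darcy flux q = K · i = 27.82 × 0.01251 = 0.3479 m/day.
Seepage velocity v = q / n_e = 0.3479 / 0.31 = 1.122 m/day.
Travel time t = L / v = 471 / 1.122 = 419.7 days.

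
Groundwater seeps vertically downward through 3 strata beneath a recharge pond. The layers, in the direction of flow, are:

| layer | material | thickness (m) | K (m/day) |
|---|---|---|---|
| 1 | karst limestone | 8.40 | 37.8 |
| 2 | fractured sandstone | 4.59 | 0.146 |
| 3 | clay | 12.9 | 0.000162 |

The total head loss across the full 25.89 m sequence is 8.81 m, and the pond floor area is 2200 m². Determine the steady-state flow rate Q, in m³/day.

Flow is perpendicular to layering, so the layers act in series and the equivalent K is the thickness-weighted harmonic mean.
Total thickness L = 8.40 + 4.59 + 12.9 = 25.89 m.
Σ(b_i/K_i) = 8.40/37.8 + 4.59/0.146 + 12.9/0.000162 = 79661 d.
K_eq = L / Σ(b_i/K_i) = 25.89 / 79661 = 0.0003250 m/day.
Q = K_eq · A · (Δh/L) = 0.0003250 × 2200 × (8.81/25.89) = 0.2433 m³/day.

0.243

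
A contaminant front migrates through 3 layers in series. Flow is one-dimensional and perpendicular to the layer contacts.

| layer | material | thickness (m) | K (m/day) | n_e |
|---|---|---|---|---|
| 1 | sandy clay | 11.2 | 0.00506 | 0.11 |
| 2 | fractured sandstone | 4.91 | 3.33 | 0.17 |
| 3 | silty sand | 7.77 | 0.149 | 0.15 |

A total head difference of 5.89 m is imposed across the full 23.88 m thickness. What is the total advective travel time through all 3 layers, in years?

With flow normal to the layers, continuity requires the same specific discharge q through every layer.
Σ(b_i/K_i) = 11.2/0.00506 + 4.91/3.33 + 7.77/0.149 = 2267 d.
q = Δh / Σ(b_i/K_i) = 5.89 / 2267 = 0.002598 m/day.
In each layer the seepage velocity is v_i = q/n_i, so the layer transit time is t_i = b_i·n_i / q:
  layer 1 (sandy clay): t_1 = 11.2 × 0.11 / 0.002598 = 474.2 d
  layer 2 (fractured sandstone): t_2 = 4.91 × 0.17 / 0.002598 = 321.3 d
  layer 3 (silty sand): t_3 = 7.77 × 0.15 / 0.002598 = 448.6 d
Total t = Σ t_i = 1244 days = 3.406 years.

3.41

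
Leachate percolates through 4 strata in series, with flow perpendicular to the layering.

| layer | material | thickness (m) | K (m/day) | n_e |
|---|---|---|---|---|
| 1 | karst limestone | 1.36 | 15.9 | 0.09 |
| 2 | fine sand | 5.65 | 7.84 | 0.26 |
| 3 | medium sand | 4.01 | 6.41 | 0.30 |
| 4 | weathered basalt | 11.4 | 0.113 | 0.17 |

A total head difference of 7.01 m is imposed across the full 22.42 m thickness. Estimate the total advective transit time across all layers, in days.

69.1

With flow normal to the layers, continuity requires the same specific discharge q through every layer.
Σ(b_i/K_i) = 1.36/15.9 + 5.65/7.84 + 4.01/6.41 + 11.4/0.113 = 102.3 d.
q = Δh / Σ(b_i/K_i) = 7.01 / 102.3 = 0.06851 m/day.
In each layer the seepage velocity is v_i = q/n_i, so the layer transit time is t_i = b_i·n_i / q:
  layer 1 (karst limestone): t_1 = 1.36 × 0.09 / 0.06851 = 1.787 d
  layer 2 (fine sand): t_2 = 5.65 × 0.26 / 0.06851 = 21.44 d
  layer 3 (medium sand): t_3 = 4.01 × 0.30 / 0.06851 = 17.56 d
  layer 4 (weathered basalt): t_4 = 11.4 × 0.17 / 0.06851 = 28.29 d
Total t = Σ t_i = 69.07 days.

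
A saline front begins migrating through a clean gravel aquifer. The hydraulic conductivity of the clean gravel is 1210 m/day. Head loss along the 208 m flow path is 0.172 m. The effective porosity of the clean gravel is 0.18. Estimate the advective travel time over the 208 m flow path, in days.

37.4

Hydraulic gradient i = Δh / L = 0.172 / 208 = 0.0008269.
Darcy flux q = K · i = 1210 × 0.0008269 = 1.001 m/day.
Seepage velocity v = q / n_e = 1.001 / 0.18 = 5.559 m/day.
Travel time t = L / v = 208 / 5.559 = 37.42 days.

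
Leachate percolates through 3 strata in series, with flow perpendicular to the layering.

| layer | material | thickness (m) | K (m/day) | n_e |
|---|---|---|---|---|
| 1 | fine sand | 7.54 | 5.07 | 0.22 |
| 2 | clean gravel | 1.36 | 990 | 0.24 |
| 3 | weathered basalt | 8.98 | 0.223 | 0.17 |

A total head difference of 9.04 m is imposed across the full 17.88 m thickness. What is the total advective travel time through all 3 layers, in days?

With flow normal to the layers, continuity requires the same specific discharge q through every layer.
Σ(b_i/K_i) = 7.54/5.07 + 1.36/990 + 8.98/0.223 = 41.76 d.
q = Δh / Σ(b_i/K_i) = 9.04 / 41.76 = 0.2165 m/day.
In each layer the seepage velocity is v_i = q/n_i, so the layer transit time is t_i = b_i·n_i / q:
  layer 1 (fine sand): t_1 = 7.54 × 0.22 / 0.2165 = 7.662 d
  layer 2 (clean gravel): t_2 = 1.36 × 0.24 / 0.2165 = 1.508 d
  layer 3 (weathered basalt): t_3 = 8.98 × 0.17 / 0.2165 = 7.052 d
Total t = Σ t_i = 16.22 days.

16.2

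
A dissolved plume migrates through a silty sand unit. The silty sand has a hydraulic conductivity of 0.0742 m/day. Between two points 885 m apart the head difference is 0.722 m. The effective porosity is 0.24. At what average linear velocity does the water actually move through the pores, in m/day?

Hydraulic gradient i = Δh / L = 0.722 / 885 = 0.0008158.
Darcy flux q = K · i = 0.07420 × 0.0008158 = 6.053e-05 m/day.
Seepage velocity v = q / n_e = 6.053e-05 / 0.24 = 0.0002522 m/day.

0.000252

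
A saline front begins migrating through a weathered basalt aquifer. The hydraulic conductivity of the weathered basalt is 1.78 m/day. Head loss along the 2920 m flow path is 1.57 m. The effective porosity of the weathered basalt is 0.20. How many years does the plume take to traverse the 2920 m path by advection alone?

1670

Hydraulic gradient i = Δh / L = 1.57 / 2920 = 0.0005377.
Darcy flux q = K · i = 1.780 × 0.0005377 = 0.0009571 m/day.
Seepage velocity v = q / n_e = 0.0009571 / 0.20 = 0.004785 m/day.
Travel time t = L / v = 2920 / 0.004785 = 6.102e+05 days = 1671 years.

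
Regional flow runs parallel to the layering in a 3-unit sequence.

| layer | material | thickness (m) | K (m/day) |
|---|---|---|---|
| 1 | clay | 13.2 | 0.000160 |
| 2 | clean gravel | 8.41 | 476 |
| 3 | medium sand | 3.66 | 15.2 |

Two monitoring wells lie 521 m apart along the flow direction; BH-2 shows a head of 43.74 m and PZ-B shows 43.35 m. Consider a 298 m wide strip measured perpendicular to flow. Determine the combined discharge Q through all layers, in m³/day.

Flow is parallel to layering, so each bed carries its own Darcy discharge and the transmissivities add.
Σ(K_i·b_i) = 0.000160×13.2 + 476×8.41 + 15.2×3.66 = 4059 m²/day.
Hydraulic gradient i = (43.74 − 43.35) / 521 = 0.39 / 521 = 0.0007486.
Q = Σ(K_i·b_i) · W · i = 4059 × 298 × 0.0007486 = 905.4 m³/day.

905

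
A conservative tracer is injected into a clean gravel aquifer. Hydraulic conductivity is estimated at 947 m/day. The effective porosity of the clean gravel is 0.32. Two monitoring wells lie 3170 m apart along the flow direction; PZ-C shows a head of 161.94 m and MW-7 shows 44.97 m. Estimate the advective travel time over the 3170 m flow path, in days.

29.0

Hydraulic gradient i = (161.94 − 44.97) / 3170 = 116.97 / 3170 = 0.03690.
Darcy flux q = K · i = 947.0 × 0.03690 = 34.94 m/day.
Seepage velocity v = q / n_e = 34.94 / 0.32 = 109.2 m/day.
Travel time t = L / v = 3170 / 109.2 = 29.03 days.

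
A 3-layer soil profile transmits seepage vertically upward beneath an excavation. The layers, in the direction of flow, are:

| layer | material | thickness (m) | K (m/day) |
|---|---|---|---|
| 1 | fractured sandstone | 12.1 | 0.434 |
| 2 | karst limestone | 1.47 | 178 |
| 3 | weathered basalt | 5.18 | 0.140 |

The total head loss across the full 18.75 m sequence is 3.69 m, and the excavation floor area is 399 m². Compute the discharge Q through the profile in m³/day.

Flow is perpendicular to layering, so the layers act in series and the equivalent K is the thickness-weighted harmonic mean.
Total thickness L = 12.1 + 1.47 + 5.18 = 18.75 m.
Σ(b_i/K_i) = 12.1/0.434 + 1.47/178 + 5.18/0.140 = 64.89 d.
K_eq = L / Σ(b_i/K_i) = 18.75 / 64.89 = 0.2890 m/day.
Q = K_eq · A · (Δh/L) = 0.2890 × 399 × (3.69/18.75) = 22.69 m³/day.

22.7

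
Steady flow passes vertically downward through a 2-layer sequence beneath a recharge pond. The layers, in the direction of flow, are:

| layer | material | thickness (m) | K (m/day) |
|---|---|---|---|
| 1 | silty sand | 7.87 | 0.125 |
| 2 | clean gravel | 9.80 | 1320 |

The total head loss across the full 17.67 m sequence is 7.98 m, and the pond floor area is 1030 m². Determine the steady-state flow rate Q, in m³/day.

131

Flow is perpendicular to layering, so the layers act in series and the equivalent K is the thickness-weighted harmonic mean.
Total thickness L = 7.87 + 9.80 = 17.67 m.
Σ(b_i/K_i) = 7.87/0.125 + 9.80/1320 = 62.97 d.
K_eq = L / Σ(b_i/K_i) = 17.67 / 62.97 = 0.2806 m/day.
Q = K_eq · A · (Δh/L) = 0.2806 × 1030 × (7.98/17.67) = 130.5 m³/day.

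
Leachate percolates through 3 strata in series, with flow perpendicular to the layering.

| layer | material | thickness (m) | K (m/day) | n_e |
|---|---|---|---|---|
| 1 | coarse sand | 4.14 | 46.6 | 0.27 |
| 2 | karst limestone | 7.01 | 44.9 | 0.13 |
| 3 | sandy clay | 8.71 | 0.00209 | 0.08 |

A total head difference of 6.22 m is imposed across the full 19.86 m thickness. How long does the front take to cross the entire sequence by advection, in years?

With flow normal to the layers, continuity requires the same specific discharge q through every layer.
Σ(b_i/K_i) = 4.14/46.6 + 7.01/44.9 + 8.71/0.00209 = 4168 d.
q = Δh / Σ(b_i/K_i) = 6.22 / 4168 = 0.001492 m/day.
In each layer the seepage velocity is v_i = q/n_i, so the layer transit time is t_i = b_i·n_i / q:
  layer 1 (coarse sand): t_1 = 4.14 × 0.27 / 0.001492 = 749.0 d
  layer 2 (karst limestone): t_2 = 7.01 × 0.13 / 0.001492 = 610.6 d
  layer 3 (sandy clay): t_3 = 8.71 × 0.08 / 0.001492 = 466.9 d
Total t = Σ t_i = 1826 days = 5.001 years.

5.00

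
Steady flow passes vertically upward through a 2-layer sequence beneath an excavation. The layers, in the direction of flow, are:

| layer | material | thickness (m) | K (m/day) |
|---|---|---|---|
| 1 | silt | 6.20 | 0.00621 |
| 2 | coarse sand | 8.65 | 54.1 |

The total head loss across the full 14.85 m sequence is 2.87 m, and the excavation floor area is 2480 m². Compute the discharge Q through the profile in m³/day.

Flow is perpendicular to layering, so the layers act in series and the equivalent K is the thickness-weighted harmonic mean.
Total thickness L = 6.20 + 8.65 = 14.85 m.
Σ(b_i/K_i) = 6.20/0.00621 + 8.65/54.1 = 998.5 d.
K_eq = L / Σ(b_i/K_i) = 14.85 / 998.5 = 0.01487 m/day.
Q = K_eq · A · (Δh/L) = 0.01487 × 2480 × (2.87/14.85) = 7.128 m³/day.

7.13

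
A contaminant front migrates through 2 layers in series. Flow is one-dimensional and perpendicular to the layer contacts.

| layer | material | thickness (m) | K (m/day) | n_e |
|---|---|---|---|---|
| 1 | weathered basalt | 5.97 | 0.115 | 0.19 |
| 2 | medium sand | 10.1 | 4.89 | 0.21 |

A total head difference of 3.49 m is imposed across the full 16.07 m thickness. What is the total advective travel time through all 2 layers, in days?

With flow normal to the layers, continuity requires the same specific discharge q through every layer.
Σ(b_i/K_i) = 5.97/0.115 + 10.1/4.89 = 53.98 d.
q = Δh / Σ(b_i/K_i) = 3.49 / 53.98 = 0.06466 m/day.
In each layer the seepage velocity is v_i = q/n_i, so the layer transit time is t_i = b_i·n_i / q:
  layer 1 (weathered basalt): t_1 = 5.97 × 0.19 / 0.06466 = 17.54 d
  layer 2 (medium sand): t_2 = 10.1 × 0.21 / 0.06466 = 32.80 d
Total t = Σ t_i = 50.35 days.

50.3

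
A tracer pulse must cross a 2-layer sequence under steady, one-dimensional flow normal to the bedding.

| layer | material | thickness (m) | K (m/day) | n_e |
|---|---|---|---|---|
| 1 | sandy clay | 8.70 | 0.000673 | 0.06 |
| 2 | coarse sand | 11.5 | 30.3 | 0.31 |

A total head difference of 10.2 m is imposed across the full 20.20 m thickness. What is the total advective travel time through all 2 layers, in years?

With flow normal to the layers, continuity requires the same specific discharge q through every layer.
Σ(b_i/K_i) = 8.70/0.000673 + 11.5/30.3 = 12928 d.
q = Δh / Σ(b_i/K_i) = 10.2 / 12928 = 0.0007890 m/day.
In each layer the seepage velocity is v_i = q/n_i, so the layer transit time is t_i = b_i·n_i / q:
  layer 1 (sandy clay): t_1 = 8.70 × 0.06 / 0.0007890 = 661.6 d
  layer 2 (coarse sand): t_2 = 11.5 × 0.31 / 0.0007890 = 4518 d
Total t = Σ t_i = 5180 days = 14.18 years.

14.2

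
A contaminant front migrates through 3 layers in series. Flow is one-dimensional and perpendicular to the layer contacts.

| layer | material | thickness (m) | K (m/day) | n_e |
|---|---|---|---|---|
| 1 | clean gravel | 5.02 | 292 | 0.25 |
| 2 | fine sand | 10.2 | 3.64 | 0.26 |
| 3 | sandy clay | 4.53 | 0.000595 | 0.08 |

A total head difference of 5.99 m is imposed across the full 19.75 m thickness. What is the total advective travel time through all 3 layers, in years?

With flow normal to the layers, continuity requires the same specific discharge q through every layer.
Σ(b_i/K_i) = 5.02/292 + 10.2/3.64 + 4.53/0.000595 = 7616 d.
q = Δh / Σ(b_i/K_i) = 5.99 / 7616 = 0.0007865 m/day.
In each layer the seepage velocity is v_i = q/n_i, so the layer transit time is t_i = b_i·n_i / q:
  layer 1 (clean gravel): t_1 = 5.02 × 0.25 / 0.0007865 = 1596 d
  layer 2 (fine sand): t_2 = 10.2 × 0.26 / 0.0007865 = 3372 d
  layer 3 (sandy clay): t_3 = 4.53 × 0.08 / 0.0007865 = 460.8 d
Total t = Σ t_i = 5429 days = 14.86 years.

14.9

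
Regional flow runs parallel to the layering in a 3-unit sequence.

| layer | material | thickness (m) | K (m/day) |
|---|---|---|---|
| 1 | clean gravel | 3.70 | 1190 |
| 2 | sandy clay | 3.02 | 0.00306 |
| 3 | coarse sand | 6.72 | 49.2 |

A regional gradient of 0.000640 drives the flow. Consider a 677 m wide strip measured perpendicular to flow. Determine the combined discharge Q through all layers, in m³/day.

2050

Flow is parallel to layering, so each bed carries its own Darcy discharge and the transmissivities add.
Σ(K_i·b_i) = 1190×3.70 + 0.00306×3.02 + 49.2×6.72 = 4734 m²/day.
Hydraulic gradient i = 0.000640.
Q = Σ(K_i·b_i) · W · i = 4734 × 677 × 0.0006400 = 2051 m³/day.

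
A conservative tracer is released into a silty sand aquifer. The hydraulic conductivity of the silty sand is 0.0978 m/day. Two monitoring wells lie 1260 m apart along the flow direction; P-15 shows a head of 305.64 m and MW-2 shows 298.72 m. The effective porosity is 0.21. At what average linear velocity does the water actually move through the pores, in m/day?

0.00256

Hydraulic gradient i = (305.64 − 298.72) / 1260 = 6.92 / 1260 = 0.005492.
Darcy flux q = K · i = 0.09780 × 0.005492 = 0.0005371 m/day.
Seepage velocity v = q / n_e = 0.0005371 / 0.21 = 0.002558 m/day.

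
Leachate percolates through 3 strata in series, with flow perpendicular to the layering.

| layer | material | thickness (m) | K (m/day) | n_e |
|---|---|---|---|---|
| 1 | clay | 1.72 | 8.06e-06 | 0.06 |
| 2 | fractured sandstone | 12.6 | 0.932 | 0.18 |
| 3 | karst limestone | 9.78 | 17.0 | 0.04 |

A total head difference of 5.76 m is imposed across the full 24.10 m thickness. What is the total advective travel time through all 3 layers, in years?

With flow normal to the layers, continuity requires the same specific discharge q through every layer.
Σ(b_i/K_i) = 1.72/8.06e-06 + 12.6/0.932 + 9.78/17.0 = 2.134e+05 d.
q = Δh / Σ(b_i/K_i) = 5.76 / 2.134e+05 = 2.699e-05 m/day.
In each layer the seepage velocity is v_i = q/n_i, so the layer transit time is t_i = b_i·n_i / q:
  layer 1 (clay): t_1 = 1.72 × 0.06 / 2.699e-05 = 3824 d
  layer 2 (fractured sandstone): t_2 = 12.6 × 0.18 / 2.699e-05 = 84032 d
  layer 3 (karst limestone): t_3 = 9.78 × 0.04 / 2.699e-05 = 14494 d
Total t = Σ t_i = 1.023e+05 days = 280.2 years.

280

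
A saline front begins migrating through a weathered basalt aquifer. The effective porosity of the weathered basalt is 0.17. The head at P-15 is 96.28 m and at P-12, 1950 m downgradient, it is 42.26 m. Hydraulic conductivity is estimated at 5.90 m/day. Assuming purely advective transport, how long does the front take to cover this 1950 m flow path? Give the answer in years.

5.55

Hydraulic gradient i = (96.28 − 42.26) / 1950 = 54.02 / 1950 = 0.02770.
Darcy flux q = K · i = 5.900 × 0.02770 = 0.1634 m/day.
Seepage velocity v = q / n_e = 0.1634 / 0.17 = 0.9614 m/day.
Travel time t = L / v = 1950 / 0.9614 = 2028 days = 5.553 years.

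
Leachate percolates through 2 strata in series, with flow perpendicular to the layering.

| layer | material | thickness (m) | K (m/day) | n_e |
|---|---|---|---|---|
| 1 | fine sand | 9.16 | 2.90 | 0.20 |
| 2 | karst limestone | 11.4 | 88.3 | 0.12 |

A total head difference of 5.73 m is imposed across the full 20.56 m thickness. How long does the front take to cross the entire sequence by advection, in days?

With flow normal to the layers, continuity requires the same specific discharge q through every layer.
Σ(b_i/K_i) = 9.16/2.90 + 11.4/88.3 = 3.288 d.
q = Δh / Σ(b_i/K_i) = 5.73 / 3.288 = 1.743 m/day.
In each layer the seepage velocity is v_i = q/n_i, so the layer transit time is t_i = b_i·n_i / q:
  layer 1 (fine sand): t_1 = 9.16 × 0.20 / 1.743 = 1.051 d
  layer 2 (karst limestone): t_2 = 11.4 × 0.12 / 1.743 = 0.7849 d
Total t = Σ t_i = 1.836 days.

1.84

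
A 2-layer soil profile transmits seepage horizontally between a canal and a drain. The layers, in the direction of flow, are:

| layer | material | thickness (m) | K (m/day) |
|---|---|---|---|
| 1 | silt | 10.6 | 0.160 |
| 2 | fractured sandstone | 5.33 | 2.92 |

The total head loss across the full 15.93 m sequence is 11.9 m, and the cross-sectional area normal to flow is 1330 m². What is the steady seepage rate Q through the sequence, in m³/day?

232

Flow is perpendicular to layering, so the layers act in series and the equivalent K is the thickness-weighted harmonic mean.
Total thickness L = 10.6 + 5.33 = 15.93 m.
Σ(b_i/K_i) = 10.6/0.160 + 5.33/2.92 = 68.08 d.
K_eq = L / Σ(b_i/K_i) = 15.93 / 68.08 = 0.2340 m/day.
Q = K_eq · A · (Δh/L) = 0.2340 × 1330 × (11.9/15.93) = 232.5 m³/day.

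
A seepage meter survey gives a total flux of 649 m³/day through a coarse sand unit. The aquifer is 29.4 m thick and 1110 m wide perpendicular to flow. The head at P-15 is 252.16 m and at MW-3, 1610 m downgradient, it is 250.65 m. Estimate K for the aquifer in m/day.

21.2

Cross-sectional area A = 1110 × 29.4 = 32634 m².
Hydraulic gradient i = (252.16 − 250.65) / 1610 = 1.51 / 1610 = 0.0009379.
From Q = K·A·i, K = Q / (A·i) = 649 / (32634 × 0.0009379) = 21.20 m/day.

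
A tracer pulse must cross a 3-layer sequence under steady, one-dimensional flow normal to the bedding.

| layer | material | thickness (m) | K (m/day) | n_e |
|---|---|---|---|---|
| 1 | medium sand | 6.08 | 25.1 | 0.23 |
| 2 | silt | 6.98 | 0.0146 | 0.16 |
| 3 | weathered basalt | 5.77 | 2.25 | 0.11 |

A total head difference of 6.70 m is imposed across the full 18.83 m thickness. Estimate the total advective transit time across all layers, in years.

With flow normal to the layers, continuity requires the same specific discharge q through every layer.
Σ(b_i/K_i) = 6.08/25.1 + 6.98/0.0146 + 5.77/2.25 = 480.9 d.
q = Δh / Σ(b_i/K_i) = 6.70 / 480.9 = 0.01393 m/day.
In each layer the seepage velocity is v_i = q/n_i, so the layer transit time is t_i = b_i·n_i / q:
  layer 1 (medium sand): t_1 = 6.08 × 0.23 / 0.01393 = 100.4 d
  layer 2 (silt): t_2 = 6.98 × 0.16 / 0.01393 = 80.16 d
  layer 3 (weathered basalt): t_3 = 5.77 × 0.11 / 0.01393 = 45.56 d
Total t = Σ t_i = 226.1 days = 0.6190 years.

0.619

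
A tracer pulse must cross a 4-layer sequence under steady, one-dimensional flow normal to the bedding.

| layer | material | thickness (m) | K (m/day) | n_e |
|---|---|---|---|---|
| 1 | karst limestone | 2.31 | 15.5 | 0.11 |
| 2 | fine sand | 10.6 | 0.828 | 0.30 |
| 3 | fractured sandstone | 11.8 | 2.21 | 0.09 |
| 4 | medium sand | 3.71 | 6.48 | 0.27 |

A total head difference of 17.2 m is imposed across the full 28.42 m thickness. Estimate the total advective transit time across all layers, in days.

With flow normal to the layers, continuity requires the same specific discharge q through every layer.
Σ(b_i/K_i) = 2.31/15.5 + 10.6/0.828 + 11.8/2.21 + 3.71/6.48 = 18.86 d.
q = Δh / Σ(b_i/K_i) = 17.2 / 18.86 = 0.9118 m/day.
In each layer the seepage velocity is v_i = q/n_i, so the layer transit time is t_i = b_i·n_i / q:
  layer 1 (karst limestone): t_1 = 2.31 × 0.11 / 0.9118 = 0.2787 d
  layer 2 (fine sand): t_2 = 10.6 × 0.30 / 0.9118 = 3.487 d
  layer 3 (fractured sandstone): t_3 = 11.8 × 0.09 / 0.9118 = 1.165 d
  layer 4 (medium sand): t_4 = 3.71 × 0.27 / 0.9118 = 1.099 d
Total t = Σ t_i = 6.029 days.

6.03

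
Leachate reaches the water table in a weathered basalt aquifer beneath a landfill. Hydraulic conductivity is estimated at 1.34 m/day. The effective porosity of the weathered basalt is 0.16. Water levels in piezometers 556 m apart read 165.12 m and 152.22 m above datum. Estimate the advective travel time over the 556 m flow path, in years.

7.83

Hydraulic gradient i = (165.12 − 152.22) / 556 = 12.9 / 556 = 0.02320.
Darcy flux q = K · i = 1.340 × 0.02320 = 0.03109 m/day.
Seepage velocity v = q / n_e = 0.03109 / 0.16 = 0.1943 m/day.
Travel time t = L / v = 556 / 0.1943 = 2861 days = 7.834 years.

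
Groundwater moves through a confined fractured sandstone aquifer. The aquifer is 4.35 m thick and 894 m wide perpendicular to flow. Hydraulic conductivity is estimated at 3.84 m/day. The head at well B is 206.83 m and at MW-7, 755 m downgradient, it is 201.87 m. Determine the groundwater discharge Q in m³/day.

Cross-sectional area A = 894 × 4.35 = 3889 m².
Hydraulic gradient i = (206.83 − 201.87) / 755 = 4.96 / 755 = 0.006570.
Darcy's law: Q = K · A · i = 3.840 × 3889 × 0.006570 = 98.11 m³/day.

98.1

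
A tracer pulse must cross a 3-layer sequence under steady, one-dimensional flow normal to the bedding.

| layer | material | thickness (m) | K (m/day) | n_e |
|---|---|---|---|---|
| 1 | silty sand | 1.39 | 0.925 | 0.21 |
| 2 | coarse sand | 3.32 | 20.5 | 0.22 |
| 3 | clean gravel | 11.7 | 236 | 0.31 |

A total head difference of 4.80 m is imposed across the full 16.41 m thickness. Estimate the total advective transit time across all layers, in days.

With flow normal to the layers, continuity requires the same specific discharge q through every layer.
Σ(b_i/K_i) = 1.39/0.925 + 3.32/20.5 + 11.7/236 = 1.714 d.
q = Δh / Σ(b_i/K_i) = 4.80 / 1.714 = 2.800 m/day.
In each layer the seepage velocity is v_i = q/n_i, so the layer transit time is t_i = b_i·n_i / q:
  layer 1 (silty sand): t_1 = 1.39 × 0.21 / 2.800 = 0.1042 d
  layer 2 (coarse sand): t_2 = 3.32 × 0.22 / 2.800 = 0.2608 d
  layer 3 (clean gravel): t_3 = 11.7 × 0.31 / 2.800 = 1.295 d
Total t = Σ t_i = 1.660 days.

1.66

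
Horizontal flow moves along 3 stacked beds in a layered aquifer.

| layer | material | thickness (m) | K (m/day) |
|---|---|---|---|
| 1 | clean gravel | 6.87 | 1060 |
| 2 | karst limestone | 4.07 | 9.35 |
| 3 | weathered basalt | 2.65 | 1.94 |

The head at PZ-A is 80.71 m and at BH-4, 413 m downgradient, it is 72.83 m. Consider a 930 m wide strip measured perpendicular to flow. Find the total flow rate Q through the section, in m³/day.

130000

Flow is parallel to layering, so each bed carries its own Darcy discharge and the transmissivities add.
Σ(K_i·b_i) = 1060×6.87 + 9.35×4.07 + 1.94×2.65 = 7325 m²/day.
Hydraulic gradient i = (80.71 − 72.83) / 413 = 7.88 / 413 = 0.01908.
Q = Σ(K_i·b_i) · W · i = 7325 × 930 × 0.01908 = 1.300e+05 m³/day.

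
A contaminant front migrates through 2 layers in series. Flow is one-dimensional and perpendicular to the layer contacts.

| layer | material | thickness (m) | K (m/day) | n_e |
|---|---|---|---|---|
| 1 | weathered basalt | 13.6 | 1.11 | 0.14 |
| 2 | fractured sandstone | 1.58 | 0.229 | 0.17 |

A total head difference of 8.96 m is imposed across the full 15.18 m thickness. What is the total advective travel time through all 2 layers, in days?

4.64

With flow normal to the layers, continuity requires the same specific discharge q through every layer.
Σ(b_i/K_i) = 13.6/1.11 + 1.58/0.229 = 19.15 d.
q = Δh / Σ(b_i/K_i) = 8.96 / 19.15 = 0.4678 m/day.
In each layer the seepage velocity is v_i = q/n_i, so the layer transit time is t_i = b_i·n_i / q:
  layer 1 (weathered basalt): t_1 = 13.6 × 0.14 / 0.4678 = 4.070 d
  layer 2 (fractured sandstone): t_2 = 1.58 × 0.17 / 0.4678 = 0.5741 d
Total t = Σ t_i = 4.644 days.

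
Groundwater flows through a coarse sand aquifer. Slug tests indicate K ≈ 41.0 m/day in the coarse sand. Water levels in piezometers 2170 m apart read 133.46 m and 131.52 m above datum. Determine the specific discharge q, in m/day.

Hydraulic gradient i = (133.46 − 131.52) / 2170 = 1.94 / 2170 = 0.0008940.
Specific discharge q = K · i = 41.00 × 0.0008940 = 0.03665 m/day.

0.0367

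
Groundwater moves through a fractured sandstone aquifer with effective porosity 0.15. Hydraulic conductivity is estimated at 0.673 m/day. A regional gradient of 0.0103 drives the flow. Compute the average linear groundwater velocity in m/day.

0.0462

Hydraulic gradient i = 0.0103.
Darcy flux q = K · i = 0.6730 × 0.01030 = 0.006932 m/day.
Seepage velocity v = q / n_e = 0.006932 / 0.15 = 0.04621 m/day.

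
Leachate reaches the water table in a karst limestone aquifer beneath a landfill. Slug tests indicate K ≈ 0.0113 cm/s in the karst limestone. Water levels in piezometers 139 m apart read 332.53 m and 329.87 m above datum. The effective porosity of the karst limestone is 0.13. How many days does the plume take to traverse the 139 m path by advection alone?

96.7

Convert K: 0.0113 cm/s × 864 = 9.763 m/day.
Hydraulic gradient i = (332.53 − 329.87) / 139 = 2.66 / 139 = 0.01914.
Darcy flux q = K · i = 9.763 × 0.01914 = 0.1868 m/day.
Seepage velocity v = q / n_e = 0.1868 / 0.13 = 1.437 m/day.
Travel time t = L / v = 139 / 1.437 = 96.72 days.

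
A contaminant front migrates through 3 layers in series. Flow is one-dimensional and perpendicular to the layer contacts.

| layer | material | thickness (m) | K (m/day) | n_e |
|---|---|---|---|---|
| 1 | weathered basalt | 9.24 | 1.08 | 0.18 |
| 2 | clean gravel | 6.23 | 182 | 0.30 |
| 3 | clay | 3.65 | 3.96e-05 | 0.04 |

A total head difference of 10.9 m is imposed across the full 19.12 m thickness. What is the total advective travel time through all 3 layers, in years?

85.2

With flow normal to the layers, continuity requires the same specific discharge q through every layer.
Σ(b_i/K_i) = 9.24/1.08 + 6.23/182 + 3.65/3.96e-05 = 92180 d.
q = Δh / Σ(b_i/K_i) = 10.9 / 92180 = 0.0001182 m/day.
In each layer the seepage velocity is v_i = q/n_i, so the layer transit time is t_i = b_i·n_i / q:
  layer 1 (weathered basalt): t_1 = 9.24 × 0.18 / 0.0001182 = 14066 d
  layer 2 (clean gravel): t_2 = 6.23 × 0.30 / 0.0001182 = 15806 d
  layer 3 (clay): t_3 = 3.65 × 0.04 / 0.0001182 = 1235 d
Total t = Σ t_i = 31106 days = 85.16 years.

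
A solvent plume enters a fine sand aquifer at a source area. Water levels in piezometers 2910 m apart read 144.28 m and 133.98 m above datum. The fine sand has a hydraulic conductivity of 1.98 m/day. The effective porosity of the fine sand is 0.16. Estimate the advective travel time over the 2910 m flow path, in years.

Hydraulic gradient i = (144.28 − 133.98) / 2910 = 10.3 / 2910 = 0.003540.
Darcy flux q = K · i = 1.980 × 0.003540 = 0.007008 m/day.
Seepage velocity v = q / n_e = 0.007008 / 0.16 = 0.04380 m/day.
Travel time t = L / v = 2910 / 0.04380 = 66436 days = 181.9 years.

182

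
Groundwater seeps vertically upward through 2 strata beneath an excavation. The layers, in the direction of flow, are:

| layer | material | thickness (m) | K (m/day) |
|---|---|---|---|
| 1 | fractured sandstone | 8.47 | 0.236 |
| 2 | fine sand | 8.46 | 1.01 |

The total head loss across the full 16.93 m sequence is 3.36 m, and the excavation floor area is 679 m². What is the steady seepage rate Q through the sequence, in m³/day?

Flow is perpendicular to layering, so the layers act in series and the equivalent K is the thickness-weighted harmonic mean.
Total thickness L = 8.47 + 8.46 = 16.93 m.
Σ(b_i/K_i) = 8.47/0.236 + 8.46/1.01 = 44.27 d.
K_eq = L / Σ(b_i/K_i) = 16.93 / 44.27 = 0.3825 m/day.
Q = K_eq · A · (Δh/L) = 0.3825 × 679 × (3.36/16.93) = 51.54 m³/day.

51.5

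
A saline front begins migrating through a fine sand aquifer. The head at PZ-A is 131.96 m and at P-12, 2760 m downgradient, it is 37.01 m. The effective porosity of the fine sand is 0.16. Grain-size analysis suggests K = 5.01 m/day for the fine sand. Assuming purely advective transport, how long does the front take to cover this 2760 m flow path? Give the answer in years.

7.01

Hydraulic gradient i = (131.96 − 37.01) / 2760 = 94.95 / 2760 = 0.03440.
Darcy flux q = K · i = 5.010 × 0.03440 = 0.1724 m/day.
Seepage velocity v = q / n_e = 0.1724 / 0.16 = 1.077 m/day.
Travel time t = L / v = 2760 / 1.077 = 2562 days = 7.015 years.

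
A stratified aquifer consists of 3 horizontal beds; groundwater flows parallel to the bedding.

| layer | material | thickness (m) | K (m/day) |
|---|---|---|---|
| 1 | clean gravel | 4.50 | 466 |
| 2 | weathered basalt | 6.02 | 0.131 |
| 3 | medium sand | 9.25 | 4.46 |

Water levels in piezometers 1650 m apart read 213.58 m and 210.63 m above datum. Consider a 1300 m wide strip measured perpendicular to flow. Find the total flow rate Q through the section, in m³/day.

Flow is parallel to layering, so each bed carries its own Darcy discharge and the transmissivities add.
Σ(K_i·b_i) = 466×4.50 + 0.131×6.02 + 4.46×9.25 = 2139 m²/day.
Hydraulic gradient i = (213.58 − 210.63) / 1650 = 2.95 / 1650 = 0.001788.
Q = Σ(K_i·b_i) · W · i = 2139 × 1300 × 0.001788 = 4972 m³/day.

4970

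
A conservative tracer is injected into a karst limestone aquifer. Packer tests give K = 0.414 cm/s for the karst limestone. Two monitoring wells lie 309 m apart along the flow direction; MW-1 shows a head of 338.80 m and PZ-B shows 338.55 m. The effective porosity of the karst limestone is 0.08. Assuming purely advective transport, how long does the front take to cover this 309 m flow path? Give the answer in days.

85.4

Convert K: 0.414 cm/s × 864 = 357.7 m/day.
Hydraulic gradient i = (338.80 − 338.55) / 309 = 0.25 / 309 = 0.0008091.
Darcy flux q = K · i = 357.7 × 0.0008091 = 0.2894 m/day.
Seepage velocity v = q / n_e = 0.2894 / 0.08 = 3.617 m/day.
Travel time t = L / v = 309 / 3.617 = 85.42 days.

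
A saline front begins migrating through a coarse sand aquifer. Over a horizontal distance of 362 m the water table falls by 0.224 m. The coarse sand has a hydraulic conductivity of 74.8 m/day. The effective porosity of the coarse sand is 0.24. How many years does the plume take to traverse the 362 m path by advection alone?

5.14

Hydraulic gradient i = Δh / L = 0.224 / 362 = 0.0006188.
Darcy flux q = K · i = 74.80 × 0.0006188 = 0.04629 m/day.
Seepage velocity v = q / n_e = 0.04629 / 0.24 = 0.1929 m/day.
Travel time t = L / v = 362 / 0.1929 = 1877 days = 5.139 years.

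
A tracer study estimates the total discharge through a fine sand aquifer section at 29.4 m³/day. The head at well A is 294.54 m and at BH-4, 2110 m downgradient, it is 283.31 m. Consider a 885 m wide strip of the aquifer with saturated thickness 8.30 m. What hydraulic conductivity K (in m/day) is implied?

0.752

Cross-sectional area A = 885 × 8.30 = 7346 m².
Hydraulic gradient i = (294.54 − 283.31) / 2110 = 11.23 / 2110 = 0.005322.
From Q = K·A·i, K = Q / (A·i) = 29.4 / (7346 × 0.005322) = 0.7520 m/day.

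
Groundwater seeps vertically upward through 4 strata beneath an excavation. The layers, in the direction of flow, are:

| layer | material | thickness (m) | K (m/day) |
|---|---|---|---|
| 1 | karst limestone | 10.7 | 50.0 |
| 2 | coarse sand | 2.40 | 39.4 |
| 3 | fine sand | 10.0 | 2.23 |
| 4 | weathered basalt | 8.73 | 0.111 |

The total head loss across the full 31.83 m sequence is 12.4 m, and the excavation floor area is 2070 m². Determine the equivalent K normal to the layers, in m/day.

0.382

Flow is perpendicular to layering, so the layers act in series and the equivalent K is the thickness-weighted harmonic mean.
Total thickness L = 10.7 + 2.40 + 10.0 + 8.73 = 31.83 m.
Σ(b_i/K_i) = 10.7/50.0 + 2.40/39.4 + 10.0/2.23 + 8.73/0.111 = 83.41 d.
K_eq = L / Σ(b_i/K_i) = 31.83 / 83.41 = 0.3816 m/day.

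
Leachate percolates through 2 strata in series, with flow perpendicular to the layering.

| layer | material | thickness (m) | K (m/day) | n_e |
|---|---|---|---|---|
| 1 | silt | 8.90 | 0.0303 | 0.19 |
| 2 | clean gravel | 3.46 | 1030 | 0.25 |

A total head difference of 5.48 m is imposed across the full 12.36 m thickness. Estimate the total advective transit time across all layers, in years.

0.375

With flow normal to the layers, continuity requires the same specific discharge q through every layer.
Σ(b_i/K_i) = 8.90/0.0303 + 3.46/1030 = 293.7 d.
q = Δh / Σ(b_i/K_i) = 5.48 / 293.7 = 0.01866 m/day.
In each layer the seepage velocity is v_i = q/n_i, so the layer transit time is t_i = b_i·n_i / q:
  layer 1 (silt): t_1 = 8.90 × 0.19 / 0.01866 = 90.64 d
  layer 2 (clean gravel): t_2 = 3.46 × 0.25 / 0.01866 = 46.36 d
Total t = Σ t_i = 137.0 days = 0.3751 years.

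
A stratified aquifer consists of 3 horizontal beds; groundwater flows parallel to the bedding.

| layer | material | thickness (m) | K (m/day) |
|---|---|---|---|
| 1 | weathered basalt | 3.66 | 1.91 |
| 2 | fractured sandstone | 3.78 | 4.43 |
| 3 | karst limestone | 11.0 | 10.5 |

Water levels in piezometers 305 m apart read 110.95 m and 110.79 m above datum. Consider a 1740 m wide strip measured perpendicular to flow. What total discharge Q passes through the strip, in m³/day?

127

Flow is parallel to layering, so each bed carries its own Darcy discharge and the transmissivities add.
Σ(K_i·b_i) = 1.91×3.66 + 4.43×3.78 + 10.5×11.0 = 139.2 m²/day.
Hydraulic gradient i = (110.95 − 110.79) / 305 = 0.16 / 305 = 0.0005246.
Q = Σ(K_i·b_i) · W · i = 139.2 × 1740 × 0.0005246 = 127.1 m³/day.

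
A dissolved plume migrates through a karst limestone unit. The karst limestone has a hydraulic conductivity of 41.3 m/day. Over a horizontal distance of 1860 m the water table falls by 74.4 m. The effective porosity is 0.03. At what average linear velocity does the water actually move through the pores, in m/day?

Hydraulic gradient i = Δh / L = 74.4 / 1860 = 0.04000.
Darcy flux q = K · i = 41.30 × 0.04000 = 1.652 m/day.
Seepage velocity v = q / n_e = 1.652 / 0.03 = 55.07 m/day.

55.1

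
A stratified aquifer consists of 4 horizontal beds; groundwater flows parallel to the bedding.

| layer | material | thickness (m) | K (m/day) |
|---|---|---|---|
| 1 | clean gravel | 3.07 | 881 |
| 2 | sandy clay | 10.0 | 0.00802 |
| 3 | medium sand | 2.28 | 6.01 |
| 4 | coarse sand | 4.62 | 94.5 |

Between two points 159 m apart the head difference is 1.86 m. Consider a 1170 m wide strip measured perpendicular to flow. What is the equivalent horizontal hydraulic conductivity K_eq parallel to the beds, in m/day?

Flow is parallel to layering, so each bed carries its own Darcy discharge and the transmissivities add.
Σ(K_i·b_i) = 881×3.07 + 0.00802×10.0 + 6.01×2.28 + 94.5×4.62 = 3155 m²/day.
Total thickness b = 19.97 m, so K_eq = Σ(K_i·b_i)/b = 158.0 m/day.

158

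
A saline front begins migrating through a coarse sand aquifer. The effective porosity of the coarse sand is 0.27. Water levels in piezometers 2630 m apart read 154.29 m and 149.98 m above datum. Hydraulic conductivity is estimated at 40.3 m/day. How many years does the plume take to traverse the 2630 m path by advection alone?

29.4

Hydraulic gradient i = (154.29 − 149.98) / 2630 = 4.31 / 2630 = 0.001639.
Darcy flux q = K · i = 40.30 × 0.001639 = 0.06604 m/day.
Seepage velocity v = q / n_e = 0.06604 / 0.27 = 0.2446 m/day.
Travel time t = L / v = 2630 / 0.2446 = 10752 days = 29.44 years.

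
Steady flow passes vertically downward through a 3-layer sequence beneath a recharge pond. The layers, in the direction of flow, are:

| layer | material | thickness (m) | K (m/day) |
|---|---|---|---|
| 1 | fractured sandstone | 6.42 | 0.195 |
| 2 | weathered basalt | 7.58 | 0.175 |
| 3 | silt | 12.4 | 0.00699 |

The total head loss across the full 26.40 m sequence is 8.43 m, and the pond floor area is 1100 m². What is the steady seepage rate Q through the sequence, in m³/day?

5.01

Flow is perpendicular to layering, so the layers act in series and the equivalent K is the thickness-weighted harmonic mean.
Total thickness L = 6.42 + 7.58 + 12.4 = 26.40 m.
Σ(b_i/K_i) = 6.42/0.195 + 7.58/0.175 + 12.4/0.00699 = 1850 d.
K_eq = L / Σ(b_i/K_i) = 26.40 / 1850 = 0.01427 m/day.
Q = K_eq · A · (Δh/L) = 0.01427 × 1100 × (8.43/26.40) = 5.012 m³/day.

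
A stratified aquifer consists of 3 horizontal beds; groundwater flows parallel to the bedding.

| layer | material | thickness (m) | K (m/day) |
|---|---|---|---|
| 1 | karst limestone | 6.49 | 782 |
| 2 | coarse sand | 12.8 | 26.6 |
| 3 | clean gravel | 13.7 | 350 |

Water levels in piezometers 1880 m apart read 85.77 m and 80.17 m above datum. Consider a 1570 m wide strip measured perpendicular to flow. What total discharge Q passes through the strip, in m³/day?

Flow is parallel to layering, so each bed carries its own Darcy discharge and the transmissivities add.
Σ(K_i·b_i) = 782×6.49 + 26.6×12.8 + 350×13.7 = 10211 m²/day.
Hydraulic gradient i = (85.77 − 80.17) / 1880 = 5.6 / 1880 = 0.002979.
Q = Σ(K_i·b_i) · W · i = 10211 × 1570 × 0.002979 = 47751 m³/day.

47800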